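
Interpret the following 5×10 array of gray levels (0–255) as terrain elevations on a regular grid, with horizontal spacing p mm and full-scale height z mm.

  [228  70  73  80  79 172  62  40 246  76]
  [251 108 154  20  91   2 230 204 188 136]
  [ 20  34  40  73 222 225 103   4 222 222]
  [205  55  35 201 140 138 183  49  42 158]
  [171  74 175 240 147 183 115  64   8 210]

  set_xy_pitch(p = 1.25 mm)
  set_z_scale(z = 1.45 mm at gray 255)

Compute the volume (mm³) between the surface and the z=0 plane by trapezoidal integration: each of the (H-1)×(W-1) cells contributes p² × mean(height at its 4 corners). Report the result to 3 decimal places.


38.598

height_mm = gray/255 × 1.45; cell vol = 1.25² × mean(4 corners)
unit = 1.25² × 1.45 / (4×255) = 0.0022212 mm³ per gray-sum
row 0: Σ corner-gray over 9 cells = 4329  → 9.6156
row 1: Σ corner-gray over 9 cells = 4469  → 9.9265
row 2: Σ corner-gray over 9 cells = 4137  → 9.1891
row 3: Σ corner-gray over 9 cells = 4442  → 9.8666
Σ rows: total corner-gray = 17377  → 38.5978 mm³


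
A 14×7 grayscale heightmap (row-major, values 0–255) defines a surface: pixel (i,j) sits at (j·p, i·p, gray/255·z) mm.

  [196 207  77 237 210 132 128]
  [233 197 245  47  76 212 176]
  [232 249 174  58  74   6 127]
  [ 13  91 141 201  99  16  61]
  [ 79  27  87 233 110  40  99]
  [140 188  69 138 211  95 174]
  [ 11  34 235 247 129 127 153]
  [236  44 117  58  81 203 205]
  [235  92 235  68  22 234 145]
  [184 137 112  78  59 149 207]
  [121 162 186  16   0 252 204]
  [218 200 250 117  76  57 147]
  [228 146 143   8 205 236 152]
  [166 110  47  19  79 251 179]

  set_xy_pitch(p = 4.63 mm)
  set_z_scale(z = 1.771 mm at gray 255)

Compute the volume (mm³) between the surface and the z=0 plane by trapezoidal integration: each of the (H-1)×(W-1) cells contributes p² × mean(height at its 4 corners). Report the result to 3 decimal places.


1539.545

height_mm = gray/255 × 1.771; cell vol = 4.63² × mean(4 corners)
unit = 4.63² × 1.771 / (4×255) = 0.0372203 mm³ per gray-sum
row 0: Σ corner-gray over 6 cells = 4013  → 149.3652
row 1: Σ corner-gray over 6 cells = 3444  → 128.1869
row 2: Σ corner-gray over 6 cells = 2651  → 98.6711
row 3: Σ corner-gray over 6 cells = 2342  → 87.1700
row 4: Σ corner-gray over 6 cells = 2888  → 107.4924
row 5: Σ corner-gray over 6 cells = 3424  → 127.4425
row 6: Σ corner-gray over 6 cells = 3155  → 117.4302
row 7: Σ corner-gray over 6 cells = 3129  → 116.4625
row 8: Σ corner-gray over 6 cells = 3143  → 116.9835
row 9: Σ corner-gray over 6 cells = 3018  → 112.3310
row 10: Σ corner-gray over 6 cells = 3322  → 123.6460
row 11: Σ corner-gray over 6 cells = 3621  → 134.7749
row 12: Σ corner-gray over 6 cells = 3213  → 119.5890
Σ rows: total corner-gray = 41363  → 1539.5450 mm³


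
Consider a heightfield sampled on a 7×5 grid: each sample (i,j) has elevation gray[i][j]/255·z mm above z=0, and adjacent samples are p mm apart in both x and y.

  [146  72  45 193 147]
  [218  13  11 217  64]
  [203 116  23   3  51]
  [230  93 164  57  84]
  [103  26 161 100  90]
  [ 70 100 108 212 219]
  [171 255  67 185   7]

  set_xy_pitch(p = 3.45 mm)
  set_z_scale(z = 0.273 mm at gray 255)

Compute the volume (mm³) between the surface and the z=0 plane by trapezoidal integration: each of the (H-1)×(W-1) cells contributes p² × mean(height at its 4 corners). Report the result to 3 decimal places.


33.083

height_mm = gray/255 × 0.273; cell vol = 3.45² × mean(4 corners)
unit = 3.45² × 0.273 / (4×255) = 0.00318567 mm³ per gray-sum
row 0: Σ corner-gray over 4 cells = 1677  → 5.3424
row 1: Σ corner-gray over 4 cells = 1302  → 4.1477
row 2: Σ corner-gray over 4 cells = 1480  → 4.7148
row 3: Σ corner-gray over 4 cells = 1709  → 5.4443
row 4: Σ corner-gray over 4 cells = 1896  → 6.0400
row 5: Σ corner-gray over 4 cells = 2321  → 7.3939
Σ rows: total corner-gray = 10385  → 33.0832 mm³


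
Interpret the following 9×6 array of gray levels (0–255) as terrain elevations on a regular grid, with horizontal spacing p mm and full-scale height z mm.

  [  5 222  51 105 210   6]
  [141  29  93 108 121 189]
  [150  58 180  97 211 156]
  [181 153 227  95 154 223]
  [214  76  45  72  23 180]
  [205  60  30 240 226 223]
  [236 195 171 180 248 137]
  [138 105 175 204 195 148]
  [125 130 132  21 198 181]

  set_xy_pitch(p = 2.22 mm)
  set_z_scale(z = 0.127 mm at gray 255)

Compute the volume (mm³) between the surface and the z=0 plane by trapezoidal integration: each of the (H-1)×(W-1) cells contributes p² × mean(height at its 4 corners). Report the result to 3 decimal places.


13.856

height_mm = gray/255 × 0.127; cell vol = 2.22² × mean(4 corners)
unit = 2.22² × 0.127 / (4×255) = 0.000613634 mm³ per gray-sum
row 0: Σ corner-gray over 5 cells = 2219  → 1.3617
row 1: Σ corner-gray over 5 cells = 2430  → 1.4911
row 2: Σ corner-gray over 5 cells = 3060  → 1.8777
row 3: Σ corner-gray over 5 cells = 2488  → 1.5267
row 4: Σ corner-gray over 5 cells = 2366  → 1.4519
row 5: Σ corner-gray over 5 cells = 3501  → 2.1483
row 6: Σ corner-gray over 5 cells = 3605  → 2.2122
row 7: Σ corner-gray over 5 cells = 2912  → 1.7869
Σ rows: total corner-gray = 22581  → 13.8565 mm³


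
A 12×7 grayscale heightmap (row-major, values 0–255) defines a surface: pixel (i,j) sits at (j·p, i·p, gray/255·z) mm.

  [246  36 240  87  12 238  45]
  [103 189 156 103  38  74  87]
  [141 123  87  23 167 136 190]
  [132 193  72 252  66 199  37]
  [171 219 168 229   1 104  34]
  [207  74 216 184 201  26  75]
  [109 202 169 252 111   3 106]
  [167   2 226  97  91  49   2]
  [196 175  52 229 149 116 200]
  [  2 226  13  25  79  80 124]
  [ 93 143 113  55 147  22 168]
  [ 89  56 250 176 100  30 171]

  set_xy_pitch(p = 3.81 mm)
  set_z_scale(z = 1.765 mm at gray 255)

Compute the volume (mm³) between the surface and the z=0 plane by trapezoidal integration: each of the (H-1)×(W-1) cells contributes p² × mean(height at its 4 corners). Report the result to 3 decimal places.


height_mm = gray/255 × 1.765; cell vol = 3.81² × mean(4 corners)
unit = 3.81² × 1.765 / (4×255) = 0.0251185 mm³ per gray-sum
row 0: Σ corner-gray over 6 cells = 2827  → 71.0101
row 1: Σ corner-gray over 6 cells = 2713  → 68.1466
row 2: Σ corner-gray over 6 cells = 3136  → 78.7718
row 3: Σ corner-gray over 6 cells = 3380  → 84.9007
row 4: Σ corner-gray over 6 cells = 3331  → 83.6699
row 5: Σ corner-gray over 6 cells = 3373  → 84.7249
row 6: Σ corner-gray over 6 cells = 2788  → 70.0305
row 7: Σ corner-gray over 6 cells = 2937  → 73.7732
row 8: Σ corner-gray over 6 cells = 2810  → 70.5831
row 9: Σ corner-gray over 6 cells = 2193  → 55.0850
row 10: Σ corner-gray over 6 cells = 2705  → 67.9457
Σ rows: total corner-gray = 32193  → 808.6413 mm³

808.641


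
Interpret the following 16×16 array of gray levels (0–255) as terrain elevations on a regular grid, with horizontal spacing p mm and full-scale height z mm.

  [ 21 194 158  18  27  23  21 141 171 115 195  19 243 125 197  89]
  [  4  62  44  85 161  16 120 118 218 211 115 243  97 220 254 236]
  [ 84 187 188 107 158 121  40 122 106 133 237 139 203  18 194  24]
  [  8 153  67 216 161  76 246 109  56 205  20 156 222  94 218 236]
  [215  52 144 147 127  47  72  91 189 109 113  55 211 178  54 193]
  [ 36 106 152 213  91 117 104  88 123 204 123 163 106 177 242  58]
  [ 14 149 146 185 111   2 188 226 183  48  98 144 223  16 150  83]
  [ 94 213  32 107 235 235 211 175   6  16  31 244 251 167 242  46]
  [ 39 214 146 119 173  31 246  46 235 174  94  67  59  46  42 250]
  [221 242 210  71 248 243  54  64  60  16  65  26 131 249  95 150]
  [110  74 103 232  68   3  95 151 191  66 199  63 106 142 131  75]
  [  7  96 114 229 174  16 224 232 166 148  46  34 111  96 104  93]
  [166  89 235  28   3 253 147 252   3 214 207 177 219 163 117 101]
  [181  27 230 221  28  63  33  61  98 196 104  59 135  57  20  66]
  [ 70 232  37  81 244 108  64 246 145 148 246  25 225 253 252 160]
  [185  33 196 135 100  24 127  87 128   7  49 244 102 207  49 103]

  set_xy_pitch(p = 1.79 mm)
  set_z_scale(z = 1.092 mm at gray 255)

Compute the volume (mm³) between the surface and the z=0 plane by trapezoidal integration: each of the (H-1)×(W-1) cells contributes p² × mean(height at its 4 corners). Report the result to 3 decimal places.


402.714

height_mm = gray/255 × 1.092; cell vol = 1.79² × mean(4 corners)
unit = 1.79² × 1.092 / (4×255) = 0.00343027 mm³ per gray-sum
row 0: Σ corner-gray over 15 cells = 7572  → 25.9740
row 1: Σ corner-gray over 15 cells = 8182  → 28.0665
row 2: Σ corner-gray over 15 cells = 8256  → 28.3203
row 3: Σ corner-gray over 15 cells = 7828  → 26.8522
row 4: Σ corner-gray over 15 cells = 7698  → 26.4062
row 5: Σ corner-gray over 15 cells = 7947  → 27.2604
row 6: Σ corner-gray over 15 cells = 8305  → 28.4884
row 7: Σ corner-gray over 15 cells = 8143  → 27.9327
row 8: Σ corner-gray over 15 cells = 7592  → 26.0426
row 9: Σ corner-gray over 15 cells = 7352  → 25.2194
row 10: Σ corner-gray over 15 cells = 7113  → 24.3995
row 11: Σ corner-gray over 15 cells = 8161  → 27.9944
row 12: Σ corner-gray over 15 cells = 7392  → 25.3566
row 13: Σ corner-gray over 15 cells = 7753  → 26.5949
row 14: Σ corner-gray over 15 cells = 8106  → 27.8058
Σ rows: total corner-gray = 117400  → 402.7139 mm³


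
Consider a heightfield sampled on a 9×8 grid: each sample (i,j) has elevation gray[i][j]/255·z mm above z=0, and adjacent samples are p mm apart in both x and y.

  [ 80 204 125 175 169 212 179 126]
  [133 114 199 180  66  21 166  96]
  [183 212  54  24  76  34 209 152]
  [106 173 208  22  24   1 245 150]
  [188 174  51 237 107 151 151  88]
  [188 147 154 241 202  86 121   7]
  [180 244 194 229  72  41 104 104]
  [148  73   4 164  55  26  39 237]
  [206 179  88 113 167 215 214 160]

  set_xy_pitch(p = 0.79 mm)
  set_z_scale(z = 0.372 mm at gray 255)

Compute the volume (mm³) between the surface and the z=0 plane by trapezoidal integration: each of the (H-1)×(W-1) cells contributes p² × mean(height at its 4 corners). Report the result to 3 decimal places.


6.590

height_mm = gray/255 × 0.372; cell vol = 0.79² × mean(4 corners)
unit = 0.79² × 0.372 / (4×255) = 0.000227613 mm³ per gray-sum
row 0: Σ corner-gray over 7 cells = 4055  → 0.9230
row 1: Σ corner-gray over 7 cells = 3274  → 0.7452
row 2: Σ corner-gray over 7 cells = 3155  → 0.7181
row 3: Σ corner-gray over 7 cells = 3620  → 0.8240
row 4: Σ corner-gray over 7 cells = 4115  → 0.9366
row 5: Σ corner-gray over 7 cells = 4149  → 0.9444
row 6: Σ corner-gray over 7 cells = 3159  → 0.7190
row 7: Σ corner-gray over 7 cells = 3425  → 0.7796
Σ rows: total corner-gray = 28952  → 6.5898 mm³


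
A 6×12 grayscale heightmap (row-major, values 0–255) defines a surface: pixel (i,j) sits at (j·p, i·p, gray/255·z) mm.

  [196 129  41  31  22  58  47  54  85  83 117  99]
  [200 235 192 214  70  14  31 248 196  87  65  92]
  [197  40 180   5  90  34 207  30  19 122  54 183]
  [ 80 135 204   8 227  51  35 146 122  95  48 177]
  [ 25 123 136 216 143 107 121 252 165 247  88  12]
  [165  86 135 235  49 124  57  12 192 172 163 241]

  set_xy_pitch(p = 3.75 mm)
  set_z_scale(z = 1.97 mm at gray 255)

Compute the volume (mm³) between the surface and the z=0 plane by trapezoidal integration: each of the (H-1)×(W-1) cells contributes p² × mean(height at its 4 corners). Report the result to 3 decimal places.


height_mm = gray/255 × 1.97; cell vol = 3.75² × mean(4 corners)
unit = 3.75² × 1.97 / (4×255) = 0.0271599 mm³ per gray-sum
row 0: Σ corner-gray over 11 cells = 4625  → 125.6147
row 1: Σ corner-gray over 11 cells = 4938  → 134.1157
row 2: Σ corner-gray over 11 cells = 4341  → 117.9012
row 3: Σ corner-gray over 11 cells = 5632  → 152.9647
row 4: Σ corner-gray over 11 cells = 6089  → 165.3768
Σ rows: total corner-gray = 25625  → 695.9731 mm³

695.973


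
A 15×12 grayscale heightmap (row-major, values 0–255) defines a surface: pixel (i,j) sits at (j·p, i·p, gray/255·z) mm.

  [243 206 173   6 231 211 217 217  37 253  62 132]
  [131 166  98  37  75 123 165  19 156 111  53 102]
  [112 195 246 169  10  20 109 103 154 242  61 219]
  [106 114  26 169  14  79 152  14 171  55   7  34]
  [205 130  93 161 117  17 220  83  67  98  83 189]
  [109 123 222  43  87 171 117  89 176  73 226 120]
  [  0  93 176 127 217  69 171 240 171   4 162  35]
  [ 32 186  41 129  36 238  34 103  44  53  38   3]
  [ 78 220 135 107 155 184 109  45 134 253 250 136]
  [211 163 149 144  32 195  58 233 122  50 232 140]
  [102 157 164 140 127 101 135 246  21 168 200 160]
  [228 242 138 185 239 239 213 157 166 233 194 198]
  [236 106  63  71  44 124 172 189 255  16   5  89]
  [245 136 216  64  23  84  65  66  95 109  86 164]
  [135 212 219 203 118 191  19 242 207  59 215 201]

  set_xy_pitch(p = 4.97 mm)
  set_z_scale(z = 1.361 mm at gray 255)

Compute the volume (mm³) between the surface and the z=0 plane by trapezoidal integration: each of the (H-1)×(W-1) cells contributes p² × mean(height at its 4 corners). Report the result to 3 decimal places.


height_mm = gray/255 × 1.361; cell vol = 4.97² × mean(4 corners)
unit = 4.97² × 1.361 / (4×255) = 0.0329587 mm³ per gray-sum
row 0: Σ corner-gray over 11 cells = 5840  → 192.4791
row 1: Σ corner-gray over 11 cells = 5188  → 170.9900
row 2: Σ corner-gray over 11 cells = 4691  → 154.6095
row 3: Σ corner-gray over 11 cells = 4274  → 140.8657
row 4: Σ corner-gray over 11 cells = 5415  → 178.4716
row 5: Σ corner-gray over 11 cells = 5778  → 190.4357
row 6: Σ corner-gray over 11 cells = 4734  → 156.0267
row 7: Σ corner-gray over 11 cells = 5237  → 172.6050
row 8: Σ corner-gray over 11 cells = 6505  → 214.3967
row 9: Σ corner-gray over 11 cells = 6287  → 207.2117
row 10: Σ corner-gray over 11 cells = 7618  → 251.0798
row 11: Σ corner-gray over 11 cells = 6853  → 225.8663
row 12: Σ corner-gray over 11 cells = 4712  → 155.3016
row 13: Σ corner-gray over 11 cells = 6003  → 197.8514
Σ rows: total corner-gray = 79135  → 2608.1907 mm³

2608.191


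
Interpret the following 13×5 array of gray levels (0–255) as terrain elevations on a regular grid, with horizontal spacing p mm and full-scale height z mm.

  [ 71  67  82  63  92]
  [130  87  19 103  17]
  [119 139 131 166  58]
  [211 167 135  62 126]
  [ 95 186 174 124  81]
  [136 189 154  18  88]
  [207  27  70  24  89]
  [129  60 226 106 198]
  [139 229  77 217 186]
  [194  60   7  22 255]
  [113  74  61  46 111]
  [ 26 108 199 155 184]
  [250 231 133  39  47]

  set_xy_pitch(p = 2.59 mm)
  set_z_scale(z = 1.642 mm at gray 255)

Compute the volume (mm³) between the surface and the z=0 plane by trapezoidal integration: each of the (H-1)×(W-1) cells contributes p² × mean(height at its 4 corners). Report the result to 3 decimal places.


237.162

height_mm = gray/255 × 1.642; cell vol = 2.59² × mean(4 corners)
unit = 2.59² × 1.642 / (4×255) = 0.0107987 mm³ per gray-sum
row 0: Σ corner-gray over 4 cells = 1152  → 12.4401
row 1: Σ corner-gray over 4 cells = 1614  → 17.4291
row 2: Σ corner-gray over 4 cells = 2114  → 22.8285
row 3: Σ corner-gray over 4 cells = 2209  → 23.8544
row 4: Σ corner-gray over 4 cells = 2090  → 22.5693
row 5: Σ corner-gray over 4 cells = 1484  → 16.0253
row 6: Σ corner-gray over 4 cells = 1649  → 17.8071
row 7: Σ corner-gray over 4 cells = 2482  → 26.8024
row 8: Σ corner-gray over 4 cells = 1998  → 21.5759
row 9: Σ corner-gray over 4 cells = 1213  → 13.0989
row 10: Σ corner-gray over 4 cells = 1720  → 18.5738
row 11: Σ corner-gray over 4 cells = 2237  → 24.1567
Σ rows: total corner-gray = 21962  → 237.1616 mm³


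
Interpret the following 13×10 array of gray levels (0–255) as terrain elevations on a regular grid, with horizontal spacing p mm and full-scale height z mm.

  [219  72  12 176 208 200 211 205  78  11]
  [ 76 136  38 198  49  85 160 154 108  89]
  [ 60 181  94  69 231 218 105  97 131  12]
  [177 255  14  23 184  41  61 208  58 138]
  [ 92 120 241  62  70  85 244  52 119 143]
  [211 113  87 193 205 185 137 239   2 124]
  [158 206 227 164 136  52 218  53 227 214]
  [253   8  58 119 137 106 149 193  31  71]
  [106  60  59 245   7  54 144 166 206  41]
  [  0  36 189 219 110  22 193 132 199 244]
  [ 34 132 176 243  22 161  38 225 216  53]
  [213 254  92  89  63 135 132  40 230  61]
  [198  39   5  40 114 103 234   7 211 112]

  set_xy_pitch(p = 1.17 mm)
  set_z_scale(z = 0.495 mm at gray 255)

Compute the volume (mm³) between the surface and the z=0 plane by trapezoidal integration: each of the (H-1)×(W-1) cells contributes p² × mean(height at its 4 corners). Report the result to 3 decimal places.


36.677

height_mm = gray/255 × 0.495; cell vol = 1.17² × mean(4 corners)
unit = 1.17² × 0.495 / (4×255) = 0.000664319 mm³ per gray-sum
row 0: Σ corner-gray over 9 cells = 4575  → 3.0393
row 1: Σ corner-gray over 9 cells = 4345  → 2.8865
row 2: Σ corner-gray over 9 cells = 4327  → 2.8745
row 3: Σ corner-gray over 9 cells = 4224  → 2.8061
row 4: Σ corner-gray over 9 cells = 4878  → 3.2405
row 5: Σ corner-gray over 9 cells = 5595  → 3.7169
row 6: Σ corner-gray over 9 cells = 4864  → 3.2312
row 7: Σ corner-gray over 9 cells = 3955  → 2.6274
row 8: Σ corner-gray over 9 cells = 4473  → 2.9715
row 9: Σ corner-gray over 9 cells = 4957  → 3.2930
row 10: Σ corner-gray over 9 cells = 4857  → 3.2266
row 11: Σ corner-gray over 9 cells = 4160  → 2.7636
Σ rows: total corner-gray = 55210  → 36.6771 mm³


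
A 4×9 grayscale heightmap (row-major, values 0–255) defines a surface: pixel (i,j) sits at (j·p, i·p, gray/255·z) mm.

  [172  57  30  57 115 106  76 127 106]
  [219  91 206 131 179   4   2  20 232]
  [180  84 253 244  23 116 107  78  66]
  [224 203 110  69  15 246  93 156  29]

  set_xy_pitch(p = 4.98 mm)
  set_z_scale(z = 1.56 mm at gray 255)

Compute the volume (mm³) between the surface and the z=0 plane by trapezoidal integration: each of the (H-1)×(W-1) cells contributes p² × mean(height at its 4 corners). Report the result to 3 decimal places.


417.116

height_mm = gray/255 × 1.56; cell vol = 4.98² × mean(4 corners)
unit = 4.98² × 1.56 / (4×255) = 0.03793 mm³ per gray-sum
row 0: Σ corner-gray over 8 cells = 3131  → 118.7589
row 1: Σ corner-gray over 8 cells = 3773  → 143.1100
row 2: Σ corner-gray over 8 cells = 4093  → 155.2476
Σ rows: total corner-gray = 10997  → 417.1165 mm³


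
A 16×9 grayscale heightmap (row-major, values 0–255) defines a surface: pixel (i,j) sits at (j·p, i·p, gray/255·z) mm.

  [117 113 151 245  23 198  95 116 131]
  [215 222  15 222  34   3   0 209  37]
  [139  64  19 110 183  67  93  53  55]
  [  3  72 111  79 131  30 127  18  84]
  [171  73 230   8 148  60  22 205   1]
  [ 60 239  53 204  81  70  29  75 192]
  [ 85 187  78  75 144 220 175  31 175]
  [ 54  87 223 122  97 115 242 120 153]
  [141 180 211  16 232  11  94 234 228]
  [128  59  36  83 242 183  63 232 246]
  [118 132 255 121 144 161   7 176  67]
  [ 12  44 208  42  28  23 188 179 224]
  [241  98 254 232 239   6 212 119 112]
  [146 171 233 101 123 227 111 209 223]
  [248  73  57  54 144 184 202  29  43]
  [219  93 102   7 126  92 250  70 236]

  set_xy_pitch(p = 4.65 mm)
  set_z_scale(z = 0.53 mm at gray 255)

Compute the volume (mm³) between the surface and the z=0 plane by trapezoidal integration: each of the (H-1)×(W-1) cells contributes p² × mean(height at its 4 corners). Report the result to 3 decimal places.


663.047

height_mm = gray/255 × 0.53; cell vol = 4.65² × mean(4 corners)
unit = 4.65² × 0.53 / (4×255) = 0.0112352 mm³ per gray-sum
row 0: Σ corner-gray over 8 cells = 3792  → 42.6040
row 1: Σ corner-gray over 8 cells = 3034  → 34.0877
row 2: Σ corner-gray over 8 cells = 2595  → 29.1554
row 3: Σ corner-gray over 8 cells = 2887  → 32.4361
row 4: Σ corner-gray over 8 cells = 3418  → 38.4020
row 5: Σ corner-gray over 8 cells = 3834  → 43.0758
row 6: Σ corner-gray over 8 cells = 4299  → 48.3002
row 7: Σ corner-gray over 8 cells = 4544  → 51.0528
row 8: Σ corner-gray over 8 cells = 4495  → 50.5023
row 9: Σ corner-gray over 8 cells = 4347  → 48.8395
row 10: Σ corner-gray over 8 cells = 3837  → 43.1095
row 11: Σ corner-gray over 8 cells = 4333  → 48.6822
row 12: Σ corner-gray over 8 cells = 5392  → 60.5803
row 13: Σ corner-gray over 8 cells = 4496  → 50.5136
row 14: Σ corner-gray over 8 cells = 3712  → 41.7051
Σ rows: total corner-gray = 59015  → 663.0465 mm³


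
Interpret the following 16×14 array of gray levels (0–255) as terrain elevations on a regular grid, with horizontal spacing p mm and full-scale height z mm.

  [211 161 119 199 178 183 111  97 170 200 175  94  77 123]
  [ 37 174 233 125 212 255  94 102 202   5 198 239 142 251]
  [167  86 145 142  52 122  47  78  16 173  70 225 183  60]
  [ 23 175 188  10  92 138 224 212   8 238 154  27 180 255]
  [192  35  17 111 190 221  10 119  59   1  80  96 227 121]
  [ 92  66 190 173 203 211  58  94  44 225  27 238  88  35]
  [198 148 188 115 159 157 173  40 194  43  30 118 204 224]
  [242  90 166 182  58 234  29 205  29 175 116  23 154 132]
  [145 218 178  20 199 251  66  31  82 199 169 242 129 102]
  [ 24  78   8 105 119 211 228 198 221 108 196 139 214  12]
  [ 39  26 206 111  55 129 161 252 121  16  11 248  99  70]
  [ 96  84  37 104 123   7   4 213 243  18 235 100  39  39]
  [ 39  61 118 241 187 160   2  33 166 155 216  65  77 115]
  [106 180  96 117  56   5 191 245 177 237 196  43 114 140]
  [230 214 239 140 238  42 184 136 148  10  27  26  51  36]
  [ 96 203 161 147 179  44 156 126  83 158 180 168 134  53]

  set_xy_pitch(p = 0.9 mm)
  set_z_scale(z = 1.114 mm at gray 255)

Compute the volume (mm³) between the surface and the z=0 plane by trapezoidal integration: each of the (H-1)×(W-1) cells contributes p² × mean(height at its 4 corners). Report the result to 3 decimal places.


88.841

height_mm = gray/255 × 1.114; cell vol = 0.9² × mean(4 corners)
unit = 0.9² × 1.114 / (4×255) = 0.000884647 mm³ per gray-sum
row 0: Σ corner-gray over 13 cells = 8112  → 7.1763
row 1: Σ corner-gray over 13 cells = 7155  → 6.3296
row 2: Σ corner-gray over 13 cells = 6475  → 5.7281
row 3: Σ corner-gray over 13 cells = 6215  → 5.4981
row 4: Σ corner-gray over 13 cells = 6006  → 5.3132
row 5: Σ corner-gray over 13 cells = 6921  → 6.1226
row 6: Σ corner-gray over 13 cells = 6856  → 6.0651
row 7: Σ corner-gray over 13 cells = 7111  → 6.2907
row 8: Σ corner-gray over 13 cells = 7501  → 6.6357
row 9: Σ corner-gray over 13 cells = 6665  → 5.8962
row 10: Σ corner-gray over 13 cells = 5528  → 4.8903
row 11: Σ corner-gray over 13 cells = 5665  → 5.0115
row 12: Σ corner-gray over 13 cells = 6676  → 5.9059
row 13: Σ corner-gray over 13 cells = 6736  → 5.9590
row 14: Σ corner-gray over 13 cells = 6803  → 6.0183
Σ rows: total corner-gray = 100425  → 88.8407 mm³


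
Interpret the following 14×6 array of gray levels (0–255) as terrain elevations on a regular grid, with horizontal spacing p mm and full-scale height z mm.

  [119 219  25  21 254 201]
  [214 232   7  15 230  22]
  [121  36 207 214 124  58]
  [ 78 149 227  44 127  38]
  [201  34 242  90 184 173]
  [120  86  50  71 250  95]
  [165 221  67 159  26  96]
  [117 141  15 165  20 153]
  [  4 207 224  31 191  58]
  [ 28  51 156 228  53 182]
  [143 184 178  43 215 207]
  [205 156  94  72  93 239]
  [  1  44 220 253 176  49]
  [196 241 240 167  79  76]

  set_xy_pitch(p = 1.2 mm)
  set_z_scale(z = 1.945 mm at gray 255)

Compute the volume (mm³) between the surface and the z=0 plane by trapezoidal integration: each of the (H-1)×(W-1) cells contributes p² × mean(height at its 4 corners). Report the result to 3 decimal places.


height_mm = gray/255 × 1.945; cell vol = 1.2² × mean(4 corners)
unit = 1.2² × 1.945 / (4×255) = 0.00274588 mm³ per gray-sum
row 0: Σ corner-gray over 5 cells = 2562  → 7.0350
row 1: Σ corner-gray over 5 cells = 2545  → 6.9883
row 2: Σ corner-gray over 5 cells = 2551  → 7.0047
row 3: Σ corner-gray over 5 cells = 2684  → 7.3699
row 4: Σ corner-gray over 5 cells = 2603  → 7.1475
row 5: Σ corner-gray over 5 cells = 2336  → 6.4144
row 6: Σ corner-gray over 5 cells = 2159  → 5.9284
row 7: Σ corner-gray over 5 cells = 2320  → 6.3704
row 8: Σ corner-gray over 5 cells = 2554  → 7.0130
row 9: Σ corner-gray over 5 cells = 2776  → 7.6226
row 10: Σ corner-gray over 5 cells = 2864  → 7.8642
row 11: Σ corner-gray over 5 cells = 2710  → 7.4413
row 12: Σ corner-gray over 5 cells = 3162  → 8.6825
Σ rows: total corner-gray = 33826  → 92.8822 mm³

92.882


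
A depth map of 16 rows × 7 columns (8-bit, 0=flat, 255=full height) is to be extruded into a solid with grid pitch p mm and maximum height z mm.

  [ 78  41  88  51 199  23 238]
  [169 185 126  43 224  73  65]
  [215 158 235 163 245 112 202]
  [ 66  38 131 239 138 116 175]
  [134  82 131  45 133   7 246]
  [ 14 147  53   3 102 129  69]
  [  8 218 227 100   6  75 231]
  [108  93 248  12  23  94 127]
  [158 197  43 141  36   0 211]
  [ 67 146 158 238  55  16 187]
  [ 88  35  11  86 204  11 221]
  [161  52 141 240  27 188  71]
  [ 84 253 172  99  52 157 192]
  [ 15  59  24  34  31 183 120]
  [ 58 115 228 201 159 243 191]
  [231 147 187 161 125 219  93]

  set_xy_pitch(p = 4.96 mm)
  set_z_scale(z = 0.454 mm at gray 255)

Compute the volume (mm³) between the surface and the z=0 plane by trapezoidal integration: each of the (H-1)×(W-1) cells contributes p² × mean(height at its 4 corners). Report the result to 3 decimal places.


height_mm = gray/255 × 0.454; cell vol = 4.96² × mean(4 corners)
unit = 4.96² × 0.454 / (4×255) = 0.0109501 mm³ per gray-sum
row 0: Σ corner-gray over 6 cells = 2656  → 29.0835
row 1: Σ corner-gray over 6 cells = 3779  → 41.3805
row 2: Σ corner-gray over 6 cells = 3808  → 41.6981
row 3: Σ corner-gray over 6 cells = 2741  → 30.0143
row 4: Σ corner-gray over 6 cells = 2127  → 23.2909
row 5: Σ corner-gray over 6 cells = 2442  → 26.7402
row 6: Σ corner-gray over 6 cells = 2666  → 29.1930
row 7: Σ corner-gray over 6 cells = 2378  → 26.0394
row 8: Σ corner-gray over 6 cells = 2683  → 29.3792
row 9: Σ corner-gray over 6 cells = 2483  → 27.1892
row 10: Σ corner-gray over 6 cells = 2531  → 27.7148
row 11: Σ corner-gray over 6 cells = 3270  → 35.8069
row 12: Σ corner-gray over 6 cells = 2539  → 27.8024
row 13: Σ corner-gray over 6 cells = 2938  → 32.1715
row 14: Σ corner-gray over 6 cells = 4143  → 45.3664
Σ rows: total corner-gray = 43184  → 472.8702 mm³

472.870


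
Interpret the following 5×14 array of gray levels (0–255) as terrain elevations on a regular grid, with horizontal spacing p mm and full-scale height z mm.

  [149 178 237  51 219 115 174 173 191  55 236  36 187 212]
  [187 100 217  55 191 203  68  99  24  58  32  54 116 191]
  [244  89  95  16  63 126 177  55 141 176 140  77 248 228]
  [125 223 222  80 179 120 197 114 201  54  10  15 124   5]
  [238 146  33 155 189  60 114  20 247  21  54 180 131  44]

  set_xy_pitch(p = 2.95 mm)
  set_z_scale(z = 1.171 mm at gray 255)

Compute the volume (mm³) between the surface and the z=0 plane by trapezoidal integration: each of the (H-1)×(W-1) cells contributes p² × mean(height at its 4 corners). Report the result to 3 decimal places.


256.194

height_mm = gray/255 × 1.171; cell vol = 2.95² × mean(4 corners)
unit = 2.95² × 1.171 / (4×255) = 0.00999081 mm³ per gray-sum
row 0: Σ corner-gray over 13 cells = 6877  → 68.7068
row 1: Σ corner-gray over 13 cells = 6090  → 60.8440
row 2: Σ corner-gray over 13 cells = 6486  → 64.8004
row 3: Σ corner-gray over 13 cells = 6190  → 61.8431
Σ rows: total corner-gray = 25643  → 256.1944 mm³


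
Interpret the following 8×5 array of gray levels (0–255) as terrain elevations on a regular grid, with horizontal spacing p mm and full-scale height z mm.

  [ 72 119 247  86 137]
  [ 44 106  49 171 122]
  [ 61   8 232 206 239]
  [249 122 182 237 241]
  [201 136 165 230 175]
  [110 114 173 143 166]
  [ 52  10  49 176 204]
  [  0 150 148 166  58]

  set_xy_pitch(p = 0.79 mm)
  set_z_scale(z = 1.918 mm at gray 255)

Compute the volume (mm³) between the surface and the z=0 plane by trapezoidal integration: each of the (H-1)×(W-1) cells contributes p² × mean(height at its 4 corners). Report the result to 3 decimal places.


18.616

height_mm = gray/255 × 1.918; cell vol = 0.79² × mean(4 corners)
unit = 0.79² × 1.918 / (4×255) = 0.00117355 mm³ per gray-sum
row 0: Σ corner-gray over 4 cells = 1931  → 2.2661
row 1: Σ corner-gray over 4 cells = 2010  → 2.3588
row 2: Σ corner-gray over 4 cells = 2764  → 3.2437
row 3: Σ corner-gray over 4 cells = 3010  → 3.5324
row 4: Σ corner-gray over 4 cells = 2574  → 3.0207
row 5: Σ corner-gray over 4 cells = 1862  → 2.1852
row 6: Σ corner-gray over 4 cells = 1712  → 2.0091
Σ rows: total corner-gray = 15863  → 18.6161 mm³


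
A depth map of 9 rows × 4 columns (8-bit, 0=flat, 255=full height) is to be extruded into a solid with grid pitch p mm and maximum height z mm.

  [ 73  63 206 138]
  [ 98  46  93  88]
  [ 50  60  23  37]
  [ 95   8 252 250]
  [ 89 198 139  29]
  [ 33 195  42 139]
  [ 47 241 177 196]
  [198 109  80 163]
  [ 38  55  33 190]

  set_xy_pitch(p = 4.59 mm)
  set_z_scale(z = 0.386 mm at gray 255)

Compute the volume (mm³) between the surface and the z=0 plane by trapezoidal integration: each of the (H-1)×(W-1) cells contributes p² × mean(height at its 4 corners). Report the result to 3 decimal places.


86.338

height_mm = gray/255 × 0.386; cell vol = 4.59² × mean(4 corners)
unit = 4.59² × 0.386 / (4×255) = 0.00797283 mm³ per gray-sum
row 0: Σ corner-gray over 3 cells = 1213  → 9.6710
row 1: Σ corner-gray over 3 cells = 717  → 5.7165
row 2: Σ corner-gray over 3 cells = 1118  → 8.9136
row 3: Σ corner-gray over 3 cells = 1657  → 13.2110
row 4: Σ corner-gray over 3 cells = 1438  → 11.4649
row 5: Σ corner-gray over 3 cells = 1725  → 13.7531
row 6: Σ corner-gray over 3 cells = 1818  → 14.4946
row 7: Σ corner-gray over 3 cells = 1143  → 9.1129
Σ rows: total corner-gray = 10829  → 86.3378 mm³


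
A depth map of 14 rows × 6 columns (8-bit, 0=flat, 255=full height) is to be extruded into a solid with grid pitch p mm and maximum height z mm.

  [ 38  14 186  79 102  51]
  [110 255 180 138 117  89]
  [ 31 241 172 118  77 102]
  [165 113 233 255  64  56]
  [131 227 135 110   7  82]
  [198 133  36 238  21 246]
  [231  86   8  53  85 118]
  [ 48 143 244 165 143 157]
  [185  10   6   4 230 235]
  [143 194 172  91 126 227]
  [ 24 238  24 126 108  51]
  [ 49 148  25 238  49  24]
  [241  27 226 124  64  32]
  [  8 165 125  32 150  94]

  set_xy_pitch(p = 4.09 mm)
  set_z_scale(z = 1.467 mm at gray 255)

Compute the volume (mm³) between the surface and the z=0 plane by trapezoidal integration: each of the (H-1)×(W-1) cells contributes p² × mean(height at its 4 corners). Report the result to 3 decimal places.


height_mm = gray/255 × 1.467; cell vol = 4.09² × mean(4 corners)
unit = 4.09² × 1.467 / (4×255) = 0.0240589 mm³ per gray-sum
row 0: Σ corner-gray over 5 cells = 2430  → 58.4632
row 1: Σ corner-gray over 5 cells = 2928  → 70.4446
row 2: Σ corner-gray over 5 cells = 2900  → 69.7709
row 3: Σ corner-gray over 5 cells = 2722  → 65.4884
row 4: Σ corner-gray over 5 cells = 2471  → 59.4497
row 5: Σ corner-gray over 5 cells = 2113  → 50.8365
row 6: Σ corner-gray over 5 cells = 2408  → 57.9339
row 7: Σ corner-gray over 5 cells = 2515  → 60.5082
row 8: Σ corner-gray over 5 cells = 2456  → 59.0888
row 9: Σ corner-gray over 5 cells = 2603  → 62.6254
row 10: Σ corner-gray over 5 cells = 2060  → 49.5614
row 11: Σ corner-gray over 5 cells = 2148  → 51.6786
row 12: Σ corner-gray over 5 cells = 2201  → 52.9537
Σ rows: total corner-gray = 31955  → 768.8035 mm³

768.804


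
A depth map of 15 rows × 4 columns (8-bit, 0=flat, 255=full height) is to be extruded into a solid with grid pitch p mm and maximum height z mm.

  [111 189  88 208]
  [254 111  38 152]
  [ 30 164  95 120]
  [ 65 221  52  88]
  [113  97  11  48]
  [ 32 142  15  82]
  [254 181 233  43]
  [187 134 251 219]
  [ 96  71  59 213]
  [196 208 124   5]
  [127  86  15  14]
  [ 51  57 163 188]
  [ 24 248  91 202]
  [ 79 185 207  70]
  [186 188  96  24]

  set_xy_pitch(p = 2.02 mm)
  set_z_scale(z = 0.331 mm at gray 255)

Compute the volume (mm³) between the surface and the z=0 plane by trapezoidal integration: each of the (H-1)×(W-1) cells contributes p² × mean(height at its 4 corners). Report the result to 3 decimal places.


27.265

height_mm = gray/255 × 0.331; cell vol = 2.02² × mean(4 corners)
unit = 2.02² × 0.331 / (4×255) = 0.00132413 mm³ per gray-sum
row 0: Σ corner-gray over 3 cells = 1577  → 2.0882
row 1: Σ corner-gray over 3 cells = 1372  → 1.8167
row 2: Σ corner-gray over 3 cells = 1367  → 1.8101
row 3: Σ corner-gray over 3 cells = 1076  → 1.4248
row 4: Σ corner-gray over 3 cells = 805  → 1.0659
row 5: Σ corner-gray over 3 cells = 1553  → 2.0564
row 6: Σ corner-gray over 3 cells = 2301  → 3.0468
row 7: Σ corner-gray over 3 cells = 1745  → 2.3106
row 8: Σ corner-gray over 3 cells = 1434  → 1.8988
row 9: Σ corner-gray over 3 cells = 1208  → 1.5995
row 10: Σ corner-gray over 3 cells = 1022  → 1.3533
row 11: Σ corner-gray over 3 cells = 1583  → 2.0961
row 12: Σ corner-gray over 3 cells = 1837  → 2.4324
row 13: Σ corner-gray over 3 cells = 1711  → 2.2656
Σ rows: total corner-gray = 20591  → 27.2652 mm³


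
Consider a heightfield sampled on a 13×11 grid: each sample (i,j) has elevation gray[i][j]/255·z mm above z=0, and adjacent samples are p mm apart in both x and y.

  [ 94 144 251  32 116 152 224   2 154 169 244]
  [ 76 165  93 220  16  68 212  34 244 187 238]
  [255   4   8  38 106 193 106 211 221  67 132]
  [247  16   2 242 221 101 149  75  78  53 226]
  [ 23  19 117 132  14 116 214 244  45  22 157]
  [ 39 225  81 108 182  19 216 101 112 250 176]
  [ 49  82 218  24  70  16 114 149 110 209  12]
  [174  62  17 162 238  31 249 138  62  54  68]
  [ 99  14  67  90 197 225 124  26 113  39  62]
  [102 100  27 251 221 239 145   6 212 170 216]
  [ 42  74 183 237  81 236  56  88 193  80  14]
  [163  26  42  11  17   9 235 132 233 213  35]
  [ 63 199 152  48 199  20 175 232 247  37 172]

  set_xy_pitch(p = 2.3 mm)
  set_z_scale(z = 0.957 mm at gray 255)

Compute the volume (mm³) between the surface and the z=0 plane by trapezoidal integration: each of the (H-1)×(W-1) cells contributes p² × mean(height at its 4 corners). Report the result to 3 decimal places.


287.596

height_mm = gray/255 × 0.957; cell vol = 2.3² × mean(4 corners)
unit = 2.3² × 0.957 / (4×255) = 0.00496326 mm³ per gray-sum
row 0: Σ corner-gray over 10 cells = 5618  → 27.8836
row 1: Σ corner-gray over 10 cells = 5087  → 25.2481
row 2: Σ corner-gray over 10 cells = 4642  → 23.0395
row 3: Σ corner-gray over 10 cells = 4373  → 21.7044
row 4: Σ corner-gray over 10 cells = 4829  → 23.9676
row 5: Σ corner-gray over 10 cells = 4848  → 24.0619
row 6: Σ corner-gray over 10 cells = 4313  → 21.4066
row 7: Σ corner-gray over 10 cells = 4219  → 20.9400
row 8: Σ corner-gray over 10 cells = 5011  → 24.8709
row 9: Σ corner-gray over 10 cells = 5572  → 27.6553
row 10: Σ corner-gray over 10 cells = 4546  → 22.5630
row 11: Σ corner-gray over 10 cells = 4887  → 24.2555
Σ rows: total corner-gray = 57945  → 287.5964 mm³


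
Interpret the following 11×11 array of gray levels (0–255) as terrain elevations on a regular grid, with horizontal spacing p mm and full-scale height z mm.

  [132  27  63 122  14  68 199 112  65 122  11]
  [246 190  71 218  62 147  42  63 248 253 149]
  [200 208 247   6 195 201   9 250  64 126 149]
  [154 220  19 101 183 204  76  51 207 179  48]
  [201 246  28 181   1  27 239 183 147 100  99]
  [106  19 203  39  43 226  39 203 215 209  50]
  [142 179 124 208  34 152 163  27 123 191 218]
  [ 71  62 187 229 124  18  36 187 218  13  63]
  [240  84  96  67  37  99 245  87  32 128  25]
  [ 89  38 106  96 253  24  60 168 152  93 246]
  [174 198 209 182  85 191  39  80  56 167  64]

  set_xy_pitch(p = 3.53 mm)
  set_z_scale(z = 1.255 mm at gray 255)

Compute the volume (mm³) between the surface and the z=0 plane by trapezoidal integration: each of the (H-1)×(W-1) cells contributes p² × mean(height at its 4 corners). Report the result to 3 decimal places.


height_mm = gray/255 × 1.255; cell vol = 3.53² × mean(4 corners)
unit = 3.53² × 1.255 / (4×255) = 0.0153318 mm³ per gray-sum
row 0: Σ corner-gray over 10 cells = 4710  → 72.2127
row 1: Σ corner-gray over 10 cells = 5944  → 91.1322
row 2: Σ corner-gray over 10 cells = 5643  → 86.5173
row 3: Σ corner-gray over 10 cells = 5286  → 81.0439
row 4: Σ corner-gray over 10 cells = 5152  → 78.9894
row 5: Σ corner-gray over 10 cells = 5310  → 81.4118
row 6: Σ corner-gray over 10 cells = 5044  → 77.3336
row 7: Σ corner-gray over 10 cells = 4297  → 65.8807
row 8: Σ corner-gray over 10 cells = 4330  → 66.3867
row 9: Σ corner-gray over 10 cells = 4967  → 76.1530
Σ rows: total corner-gray = 50683  → 777.0613 mm³

777.061


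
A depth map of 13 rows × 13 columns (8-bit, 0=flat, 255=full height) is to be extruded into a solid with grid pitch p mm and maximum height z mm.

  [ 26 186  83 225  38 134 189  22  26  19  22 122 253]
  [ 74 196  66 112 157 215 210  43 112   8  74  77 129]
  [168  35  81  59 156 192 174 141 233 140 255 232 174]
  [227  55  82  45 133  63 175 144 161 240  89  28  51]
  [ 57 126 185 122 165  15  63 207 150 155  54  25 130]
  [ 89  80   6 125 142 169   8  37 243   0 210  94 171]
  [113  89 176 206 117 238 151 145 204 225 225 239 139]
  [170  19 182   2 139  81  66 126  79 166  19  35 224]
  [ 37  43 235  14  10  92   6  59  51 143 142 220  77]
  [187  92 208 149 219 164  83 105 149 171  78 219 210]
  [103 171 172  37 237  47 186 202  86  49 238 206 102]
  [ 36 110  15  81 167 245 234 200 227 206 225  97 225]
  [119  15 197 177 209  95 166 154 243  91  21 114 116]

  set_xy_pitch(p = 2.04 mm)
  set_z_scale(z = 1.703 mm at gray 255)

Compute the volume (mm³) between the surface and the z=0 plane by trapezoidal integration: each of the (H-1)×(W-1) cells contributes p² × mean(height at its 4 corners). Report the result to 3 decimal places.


512.280

height_mm = gray/255 × 1.703; cell vol = 2.04² × mean(4 corners)
unit = 2.04² × 1.703 / (4×255) = 0.00694824 mm³ per gray-sum
row 0: Σ corner-gray over 12 cells = 5154  → 35.8112
row 1: Σ corner-gray over 12 cells = 6481  → 45.0315
row 2: Σ corner-gray over 12 cells = 6446  → 44.7884
row 3: Σ corner-gray over 12 cells = 5429  → 37.7220
row 4: Σ corner-gray over 12 cells = 5209  → 36.1934
row 5: Σ corner-gray over 12 cells = 6770  → 47.0396
row 6: Σ corner-gray over 12 cells = 6504  → 45.1914
row 7: Σ corner-gray over 12 cells = 4366  → 30.3360
row 8: Σ corner-gray over 12 cells = 5815  → 40.4040
row 9: Σ corner-gray over 12 cells = 7138  → 49.5965
row 10: Σ corner-gray over 12 cells = 7342  → 51.0140
row 11: Σ corner-gray over 12 cells = 7074  → 49.1518
Σ rows: total corner-gray = 73728  → 512.2798 mm³


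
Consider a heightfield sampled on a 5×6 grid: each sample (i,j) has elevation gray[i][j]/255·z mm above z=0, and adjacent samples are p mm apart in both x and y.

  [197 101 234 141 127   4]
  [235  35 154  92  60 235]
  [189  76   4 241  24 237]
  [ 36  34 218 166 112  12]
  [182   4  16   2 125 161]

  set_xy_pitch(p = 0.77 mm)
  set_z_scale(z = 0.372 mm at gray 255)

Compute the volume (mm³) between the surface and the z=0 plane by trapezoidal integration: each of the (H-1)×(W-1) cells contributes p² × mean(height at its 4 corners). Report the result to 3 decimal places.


height_mm = gray/255 × 0.372; cell vol = 0.77² × mean(4 corners)
unit = 0.77² × 0.372 / (4×255) = 0.000216234 mm³ per gray-sum
row 0: Σ corner-gray over 5 cells = 2559  → 0.5533
row 1: Σ corner-gray over 5 cells = 2268  → 0.4904
row 2: Σ corner-gray over 5 cells = 2224  → 0.4809
row 3: Σ corner-gray over 5 cells = 1745  → 0.3773
Σ rows: total corner-gray = 8796  → 1.9020 mm³

1.902
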